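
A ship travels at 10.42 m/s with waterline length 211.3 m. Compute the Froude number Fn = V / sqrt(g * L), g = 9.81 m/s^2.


Formula: Fn = V / sqrt(g * L)
Step 1 — g * L = 9.81 * 211.3 = 2072.853
Step 2 — sqrt(g * L) = sqrt(2072.853) = 45.528595
Step 3 — Fn = 10.42 / 45.528595 ≈ 0.22887 (5 s.f.)

0.22887


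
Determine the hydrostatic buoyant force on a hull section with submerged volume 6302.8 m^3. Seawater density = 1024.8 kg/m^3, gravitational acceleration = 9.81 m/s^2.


Formula: Fb = rho * g * V
Substituting: Fb = 1024.8 * 9.81 * 6302.8
Intermediate: 1024.8 * 9.81 = 10053.288
Result: Fb = 10053.288 * 6302.8 ≈ 63364000 N (5 s.f.)

63364000 N


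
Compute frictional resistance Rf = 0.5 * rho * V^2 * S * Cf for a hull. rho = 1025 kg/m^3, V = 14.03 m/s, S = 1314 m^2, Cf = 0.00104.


Formula: Rf = 0.5 * rho * V^2 * S * Cf
Step 1 — V^2 = 14.03^2 = 196.8409
Step 2 — 0.5 * rho * V^2 = 0.5 * 1025 * 196.8409 = 100880.96125
Step 3 — Rf = 100880.96125 * 1314 * 0.00104 ≈ 137860 N (5 s.f.)

137860 N


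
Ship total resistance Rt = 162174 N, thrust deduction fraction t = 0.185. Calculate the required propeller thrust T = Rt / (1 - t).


Formula: T = Rt / (1 - t)
Step 1 — (1 - t) = 1 - 0.185 = 0.815
Step 2 — T = 162174 / 0.815 ≈ 198990 N (5 s.f.)

198990 N


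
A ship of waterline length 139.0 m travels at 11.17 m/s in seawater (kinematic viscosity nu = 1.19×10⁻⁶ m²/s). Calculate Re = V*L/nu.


Formula: Re = V * L / nu
Step 1 — V * L = 11.17 * 139.0 = 1552.63 m^2/s
Step 2 — Re = 1552.63 / 1.19e-6 = 1.30e+09

1.30e+09


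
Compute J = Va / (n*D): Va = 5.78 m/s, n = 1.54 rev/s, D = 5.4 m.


Formula: J = Va / (n * D)
Step 1 — n * D = 1.54 * 5.4 = 8.316
Step 2 — J = 5.78 / 8.316 ≈ 0.69505 (5 s.f.)

0.69505


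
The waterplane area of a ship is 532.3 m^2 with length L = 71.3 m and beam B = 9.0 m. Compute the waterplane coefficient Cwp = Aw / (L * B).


Formula: Cwp = Aw / (L * B)
Step 1 — L * B = 71.3 * 9.0 = 641.7 m^2
Step 2 — Cwp = 532.3 / 641.7 ≈ 0.82952 (5 s.f.)

0.82952


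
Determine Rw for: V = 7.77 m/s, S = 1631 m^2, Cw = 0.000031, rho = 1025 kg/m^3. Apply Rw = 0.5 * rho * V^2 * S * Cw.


Formula: Rw = 0.5 * rho * V^2 * S * Cw
Step 1 — V^2 = 7.77^2 = 60.3729
Step 2 — 0.5 * rho * V^2 = 0.5 * 1025 * 60.3729 = 30941.11125
Step 3 — Rw = 30941.11125 * 1631 * 0.000031 ≈ 1564.4 N (5 s.f.)

1564.4 N


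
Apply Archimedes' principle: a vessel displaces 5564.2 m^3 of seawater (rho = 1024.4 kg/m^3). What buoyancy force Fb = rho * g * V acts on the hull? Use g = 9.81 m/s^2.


Formula: Fb = rho * g * V
Substituting: Fb = 1024.4 * 9.81 * 5564.2
Intermediate: 1024.4 * 9.81 = 10049.364
Result: Fb = 10049.364 * 5564.2 ≈ 55917000 N (5 s.f.)

55917000 N


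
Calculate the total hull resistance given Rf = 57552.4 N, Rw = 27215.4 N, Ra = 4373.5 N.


Formula: Rt = Rf + Rw + Ra
Substituting: Rt = 57552.4 + 27215.4 + 4373.5
Result: Rt = 89141.3 N

89141.3 N


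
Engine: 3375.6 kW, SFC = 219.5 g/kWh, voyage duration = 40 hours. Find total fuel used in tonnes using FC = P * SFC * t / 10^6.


Formula: FC (tonnes) = P * SFC * t / 1,000,000
Step 1 — P * SFC * t = 3375.6 * 219.5 * 40 = 29637768.0 g
Step 2 — FC (tonnes) = 29637768.0 / 1,000,000 ≈ 29.638 tonnes (5 s.f.)

29.638 tonnes


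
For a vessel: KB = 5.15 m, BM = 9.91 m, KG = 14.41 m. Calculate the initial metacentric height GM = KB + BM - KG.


Formula: GM = KB + BM - KG
Step 1 — KM = KB + BM = 5.15 + 9.91 = 15.06 m
Step 2 — GM = KM - KG = 15.06 - 14.41 = 0.65 m

0.65 m


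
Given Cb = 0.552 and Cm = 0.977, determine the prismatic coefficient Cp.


Formula: Cp = Cb / Cm
Substituting: Cp = 0.552 / 0.977
Result: Cp ≈ 0.56499 (5 s.f.)

0.56499


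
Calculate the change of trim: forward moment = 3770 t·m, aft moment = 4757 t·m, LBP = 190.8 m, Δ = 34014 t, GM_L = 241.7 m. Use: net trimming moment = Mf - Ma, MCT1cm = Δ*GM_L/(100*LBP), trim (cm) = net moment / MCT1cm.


Formula: net trimming moment = Mf - Ma; MCT1cm = Δ*GM_L/(100*LBP); trim = net moment / MCT1cm
Step 1 — net trimming moment = 3770 - 4757 = -987 t·m
Step 2 — MCT1cm = 34014 * 241.7 / (100 * 190.8) = 430.8797 t·m/cm
Step 3 — trim = -987 / 430.8797 ≈ -2.2907 cm (5 s.f.)

-2.2907 cm


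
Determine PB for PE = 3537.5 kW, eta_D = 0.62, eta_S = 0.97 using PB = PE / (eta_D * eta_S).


Formula: PB = PE / (eta_D * eta_S)
Step 1 — combined efficiency = eta_D * eta_S = 0.62 * 0.97 = 0.6014
Step 2 — PB = 3537.5 / 0.6014 ≈ 5882.1 kW (5 s.f.)

5882.1 kW


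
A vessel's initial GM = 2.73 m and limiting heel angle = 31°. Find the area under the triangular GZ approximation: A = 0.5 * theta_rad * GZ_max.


Formula: GZ_max = GM * sin(theta); Area = 0.5 * theta_rad * GZ_max
Step 1 — GZ_max = 2.73 * sin(31°) = 2.73 * 0.515038 = 1.406054 m
Step 2 — theta_rad = 31 * pi/180 = 0.541052 rad
Step 3 — Area = 0.5 * 0.541052 * 1.406054 ≈ 0.38037 m·rad (5 s.f.)

0.38037 m·rad


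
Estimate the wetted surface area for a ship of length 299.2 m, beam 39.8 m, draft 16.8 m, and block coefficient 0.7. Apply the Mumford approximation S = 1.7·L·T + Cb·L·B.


Formula: S = 1.7*L*T + V/T with V = Cb*L*B*T, i.e. S = L * (1.7*T + Cb*B)
Step 1 — 1.7*T = 1.7 * 16.8 = 28.56 m
Step 2 — Cb*B = 0.7 * 39.8 = 27.86 m
Step 3 — 1.7*T + Cb*B = 28.56 + 27.86 = 56.42 m
Step 4 — S = 299.2 * 56.42 ≈ 16881 m^2 (5 s.f.)

16881 m^2


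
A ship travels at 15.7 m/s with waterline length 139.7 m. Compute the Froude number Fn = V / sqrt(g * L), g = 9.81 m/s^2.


Formula: Fn = V / sqrt(g * L)
Step 1 — g * L = 9.81 * 139.7 = 1370.457
Step 2 — sqrt(g * L) = sqrt(1370.457) = 37.019684
Step 3 — Fn = 15.7 / 37.019684 ≈ 0.42410 (5 s.f.)

0.42410


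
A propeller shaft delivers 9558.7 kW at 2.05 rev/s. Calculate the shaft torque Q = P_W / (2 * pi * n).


Formula: Q = P_W / (2 * pi * n)
Step 1 — P_W = 9558.7 kW * 1000 = 9558700.0 W
Step 2 — 2 * pi * n = 2 * pi * 2.05 = 12.88053
Step 3 — Q = 9558700.0 / 12.88053 ≈ 742100 N·m (5 s.f.)

742100 N·m


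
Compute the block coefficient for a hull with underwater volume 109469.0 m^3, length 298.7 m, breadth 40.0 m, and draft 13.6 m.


Formula: Cb = V / (L * B * T)
Step 1 — L * B * T = 298.7 * 40.0 * 13.6 = 162492.8 m^3
Step 2 — Cb = 109469.0 / 162492.8 ≈ 0.67369 (5 s.f.)

0.67369


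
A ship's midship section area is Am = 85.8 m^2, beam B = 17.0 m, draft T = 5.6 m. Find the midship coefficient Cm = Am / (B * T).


Formula: Cm = Am / (B * T)
Step 1 — B * T = 17.0 * 5.6 = 95.2 m^2
Step 2 — Cm = 85.8 / 95.2 ≈ 0.90126 (5 s.f.)

0.90126


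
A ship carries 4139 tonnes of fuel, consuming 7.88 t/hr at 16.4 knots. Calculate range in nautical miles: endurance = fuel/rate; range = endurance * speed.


Formula: endurance = fuel / rate; range = endurance * speed
Step 1 — endurance = 4139 / 7.88 = 525.2538 hours
Step 2 — range = 525.2538 * 16.4 ≈ 8614.2 nautical miles (5 s.f.)

8614.2 NM


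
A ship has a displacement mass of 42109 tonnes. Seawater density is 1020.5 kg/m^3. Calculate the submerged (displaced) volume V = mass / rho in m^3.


Formula: V = mass / rho
Step 1 — convert tonnes to kg: 42109 t * 1000 = 42109000 kg
Step 2 — V = 42109000 / 1020.5 ≈ 41263 m^3 (5 s.f.)

41263 m^3


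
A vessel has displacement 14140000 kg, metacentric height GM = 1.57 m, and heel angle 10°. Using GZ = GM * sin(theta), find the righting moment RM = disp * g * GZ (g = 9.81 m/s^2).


Formula: GZ = GM * sin(theta); RM = disp * g * GZ
Step 1 — GZ = 1.57 * sin(10°) = 1.57 * 0.173648 = 0.272627 m
Step 2 — RM = 14140000 * 9.81 * 0.272627 ≈ 37817000 N·m (5 s.f.)

37817000 N·m


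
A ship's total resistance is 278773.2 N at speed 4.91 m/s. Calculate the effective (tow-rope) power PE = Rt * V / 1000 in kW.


Formula: PE = Rt * V / 1000 (kW)
Step 1 — PE (W) = 278773.2 * 4.91 = 1368776.412 W
Step 2 — PE (kW) = 1368776.412 / 1000 ≈ 1368.8 kW (5 s.f.)

1368.8 kW


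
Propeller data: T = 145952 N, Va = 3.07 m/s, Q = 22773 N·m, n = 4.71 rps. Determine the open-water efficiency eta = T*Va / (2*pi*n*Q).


Formula: eta = T * Va / (2 * pi * n * Q)
Step 1 — numerator = T * Va = 145952 * 3.07 = 448072.64
Step 2 — 2 * pi * n = 2 * pi * 4.71 = 29.593803
Step 3 — denominator = 29.593803 * 22773 = 673939.68
Step 4 — eta = 448072.64 / 673939.68 ≈ 0.66486 (5 s.f.)

0.66486


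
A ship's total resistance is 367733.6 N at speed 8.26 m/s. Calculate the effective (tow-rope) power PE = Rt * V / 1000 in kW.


Formula: PE = Rt * V / 1000 (kW)
Step 1 — PE (W) = 367733.6 * 8.26 = 3037479.536 W
Step 2 — PE (kW) = 3037479.536 / 1000 ≈ 3037.5 kW (5 s.f.)

3037.5 kW


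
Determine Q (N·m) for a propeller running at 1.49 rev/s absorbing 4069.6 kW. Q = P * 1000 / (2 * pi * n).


Formula: Q = P_W / (2 * pi * n)
Step 1 — P_W = 4069.6 kW * 1000 = 4069600.0 W
Step 2 — 2 * pi * n = 2 * pi * 1.49 = 9.361946
Step 3 — Q = 4069600.0 / 9.361946 ≈ 434700 N·m (5 s.f.)

434700 N·m


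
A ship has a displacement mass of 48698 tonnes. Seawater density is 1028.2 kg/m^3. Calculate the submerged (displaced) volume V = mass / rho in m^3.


Formula: V = mass / rho
Step 1 — convert tonnes to kg: 48698 t * 1000 = 48698000 kg
Step 2 — V = 48698000 / 1028.2 ≈ 47362 m^3 (5 s.f.)

47362 m^3


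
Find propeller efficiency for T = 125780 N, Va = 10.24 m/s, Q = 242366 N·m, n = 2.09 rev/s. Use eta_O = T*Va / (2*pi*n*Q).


Formula: eta = T * Va / (2 * pi * n * Q)
Step 1 — numerator = T * Va = 125780 * 10.24 = 1287987.2
Step 2 — 2 * pi * n = 2 * pi * 2.09 = 13.131857
Step 3 — denominator = 13.131857 * 242366 = 3182715.65
Step 4 — eta = 1287987.2 / 3182715.65 ≈ 0.40468 (5 s.f.)

0.40468


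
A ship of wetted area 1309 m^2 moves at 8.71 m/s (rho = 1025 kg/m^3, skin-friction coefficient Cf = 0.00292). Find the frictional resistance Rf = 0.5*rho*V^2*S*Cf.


Formula: Rf = 0.5 * rho * V^2 * S * Cf
Step 1 — V^2 = 8.71^2 = 75.8641
Step 2 — 0.5 * rho * V^2 = 0.5 * 1025 * 75.8641 = 38880.35125
Step 3 — Rf = 38880.35125 * 1309 * 0.00292 ≈ 148610 N (5 s.f.)

148610 N


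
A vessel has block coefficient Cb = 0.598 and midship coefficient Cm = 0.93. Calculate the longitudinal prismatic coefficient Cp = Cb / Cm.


Formula: Cp = Cb / Cm
Substituting: Cp = 0.598 / 0.93
Result: Cp ≈ 0.64301 (5 s.f.)

0.64301


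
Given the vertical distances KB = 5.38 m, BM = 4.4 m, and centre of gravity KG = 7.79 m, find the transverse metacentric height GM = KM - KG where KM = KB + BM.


Formula: GM = KB + BM - KG
Step 1 — KM = KB + BM = 5.38 + 4.4 = 9.78 m
Step 2 — GM = KM - KG = 9.78 - 7.79 = 1.99 m

1.99 m


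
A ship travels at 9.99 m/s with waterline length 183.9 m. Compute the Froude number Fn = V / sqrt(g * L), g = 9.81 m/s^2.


Formula: Fn = V / sqrt(g * L)
Step 1 — g * L = 9.81 * 183.9 = 1804.059
Step 2 — sqrt(g * L) = sqrt(1804.059) = 42.474216
Step 3 — Fn = 9.99 / 42.474216 ≈ 0.23520 (5 s.f.)

0.23520


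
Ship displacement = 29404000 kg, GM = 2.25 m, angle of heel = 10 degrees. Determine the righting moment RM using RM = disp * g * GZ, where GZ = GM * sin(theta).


Formula: GZ = GM * sin(theta); RM = disp * g * GZ
Step 1 — GZ = 2.25 * sin(10°) = 2.25 * 0.173648 = 0.390708 m
Step 2 — RM = 29404000 * 9.81 * 0.390708 ≈ 112700000 N·m (5 s.f.)

112700000 N·m


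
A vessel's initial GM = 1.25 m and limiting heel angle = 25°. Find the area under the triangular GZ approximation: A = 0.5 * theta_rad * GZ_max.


Formula: GZ_max = GM * sin(theta); Area = 0.5 * theta_rad * GZ_max
Step 1 — GZ_max = 1.25 * sin(25°) = 1.25 * 0.422618 = 0.528273 m
Step 2 — theta_rad = 25 * pi/180 = 0.436332 rad
Step 3 — Area = 0.5 * 0.436332 * 0.528273 ≈ 0.11525 m·rad (5 s.f.)

0.11525 m·rad


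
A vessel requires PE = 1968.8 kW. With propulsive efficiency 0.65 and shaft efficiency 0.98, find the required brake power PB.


Formula: PB = PE / (eta_D * eta_S)
Step 1 — combined efficiency = eta_D * eta_S = 0.65 * 0.98 = 0.637
Step 2 — PB = 1968.8 / 0.637 ≈ 3090.7 kW (5 s.f.)

3090.7 kW


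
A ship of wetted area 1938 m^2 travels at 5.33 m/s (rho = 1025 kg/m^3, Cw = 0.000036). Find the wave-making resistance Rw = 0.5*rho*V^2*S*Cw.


Formula: Rw = 0.5 * rho * V^2 * S * Cw
Step 1 — V^2 = 5.33^2 = 28.4089
Step 2 — 0.5 * rho * V^2 = 0.5 * 1025 * 28.4089 = 14559.56125
Step 3 — Rw = 14559.56125 * 1938 * 0.000036 ≈ 1015.8 N (5 s.f.)

1015.8 N


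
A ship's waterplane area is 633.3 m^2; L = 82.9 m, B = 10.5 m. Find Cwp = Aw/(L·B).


Formula: Cwp = Aw / (L * B)
Step 1 — L * B = 82.9 * 10.5 = 870.45 m^2
Step 2 — Cwp = 633.3 / 870.45 ≈ 0.72755 (5 s.f.)

0.72755


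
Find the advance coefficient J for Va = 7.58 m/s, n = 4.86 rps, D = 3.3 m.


Formula: J = Va / (n * D)
Step 1 — n * D = 4.86 * 3.3 = 16.038
Step 2 — J = 7.58 / 16.038 ≈ 0.47263 (5 s.f.)

0.47263


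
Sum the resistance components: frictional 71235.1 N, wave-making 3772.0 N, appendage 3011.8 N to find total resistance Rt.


Formula: Rt = Rf + Rw + Ra
Substituting: Rt = 71235.1 + 3772.0 + 3011.8
Result: Rt = 78018.9 N

78018.9 N


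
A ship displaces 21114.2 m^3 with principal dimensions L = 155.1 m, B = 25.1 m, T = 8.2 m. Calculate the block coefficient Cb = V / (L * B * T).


Formula: Cb = V / (L * B * T)
Step 1 — L * B * T = 155.1 * 25.1 * 8.2 = 31922.682 m^3
Step 2 — Cb = 21114.2 / 31922.682 ≈ 0.66142 (5 s.f.)

0.66142


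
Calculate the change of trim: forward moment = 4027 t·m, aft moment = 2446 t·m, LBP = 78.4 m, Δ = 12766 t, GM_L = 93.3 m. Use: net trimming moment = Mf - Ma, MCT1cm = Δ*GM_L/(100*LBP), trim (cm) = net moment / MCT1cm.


Formula: net trimming moment = Mf - Ma; MCT1cm = Δ*GM_L/(100*LBP); trim = net moment / MCT1cm
Step 1 — net trimming moment = 4027 - 2446 = 1581 t·m
Step 2 — MCT1cm = 12766 * 93.3 / (100 * 78.4) = 151.9219 t·m/cm
Step 3 — trim = 1581 / 151.9219 ≈ 10.407 cm (5 s.f.)

10.407 cm


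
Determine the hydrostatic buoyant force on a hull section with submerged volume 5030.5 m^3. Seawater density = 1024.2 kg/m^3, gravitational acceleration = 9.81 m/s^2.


Formula: Fb = rho * g * V
Substituting: Fb = 1024.2 * 9.81 * 5030.5
Intermediate: 1024.2 * 9.81 = 10047.402
Result: Fb = 10047.402 * 5030.5 ≈ 50543000 N (5 s.f.)

50543000 N


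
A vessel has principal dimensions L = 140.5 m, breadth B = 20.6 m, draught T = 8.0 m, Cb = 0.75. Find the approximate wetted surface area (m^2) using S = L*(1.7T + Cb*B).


Formula: S = 1.7*L*T + V/T with V = Cb*L*B*T, i.e. S = L * (1.7*T + Cb*B)
Step 1 — 1.7*T = 1.7 * 8.0 = 13.6 m
Step 2 — Cb*B = 0.75 * 20.6 = 15.45 m
Step 3 — 1.7*T + Cb*B = 13.6 + 15.45 = 29.05 m
Step 4 — S = 140.5 * 29.05 ≈ 4081.5 m^2 (5 s.f.)

4081.5 m^2


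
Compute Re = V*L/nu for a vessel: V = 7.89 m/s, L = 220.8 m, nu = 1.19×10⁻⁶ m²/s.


Formula: Re = V * L / nu
Step 1 — V * L = 7.89 * 220.8 = 1742.112 m^2/s
Step 2 — Re = 1742.112 / 1.19e-6 = 1.46e+09

1.46e+09


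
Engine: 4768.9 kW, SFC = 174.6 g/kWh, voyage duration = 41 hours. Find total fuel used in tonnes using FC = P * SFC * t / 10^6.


Formula: FC (tonnes) = P * SFC * t / 1,000,000
Step 1 — P * SFC * t = 4768.9 * 174.6 * 41 = 34138647.54 g
Step 2 — FC (tonnes) = 34138647.54 / 1,000,000 ≈ 34.139 tonnes (5 s.f.)

34.139 tonnes


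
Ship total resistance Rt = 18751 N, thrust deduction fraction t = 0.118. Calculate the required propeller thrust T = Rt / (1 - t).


Formula: T = Rt / (1 - t)
Step 1 — (1 - t) = 1 - 0.118 = 0.882
Step 2 — T = 18751 / 0.882 ≈ 21260 N (5 s.f.)

21260 N


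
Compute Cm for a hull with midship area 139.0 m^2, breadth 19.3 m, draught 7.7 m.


Formula: Cm = Am / (B * T)
Step 1 — B * T = 19.3 * 7.7 = 148.61 m^2
Step 2 — Cm = 139.0 / 148.61 ≈ 0.93533 (5 s.f.)

0.93533


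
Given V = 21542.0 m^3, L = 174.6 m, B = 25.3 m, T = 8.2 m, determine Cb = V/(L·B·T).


Formula: Cb = V / (L * B * T)
Step 1 — L * B * T = 174.6 * 25.3 * 8.2 = 36222.516 m^3
Step 2 — Cb = 21542.0 / 36222.516 ≈ 0.59471 (5 s.f.)

0.59471


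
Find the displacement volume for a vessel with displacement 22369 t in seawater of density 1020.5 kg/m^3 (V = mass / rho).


Formula: V = mass / rho
Step 1 — convert tonnes to kg: 22369 t * 1000 = 22369000 kg
Step 2 — V = 22369000 / 1020.5 ≈ 21920 m^3 (5 s.f.)

21920 m^3


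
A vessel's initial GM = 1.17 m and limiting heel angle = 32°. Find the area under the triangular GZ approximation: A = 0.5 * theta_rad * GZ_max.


Formula: GZ_max = GM * sin(theta); Area = 0.5 * theta_rad * GZ_max
Step 1 — GZ_max = 1.17 * sin(32°) = 1.17 * 0.529919 = 0.620005 m
Step 2 — theta_rad = 32 * pi/180 = 0.558505 rad
Step 3 — Area = 0.5 * 0.558505 * 0.620005 ≈ 0.17314 m·rad (5 s.f.)

0.17314 m·rad


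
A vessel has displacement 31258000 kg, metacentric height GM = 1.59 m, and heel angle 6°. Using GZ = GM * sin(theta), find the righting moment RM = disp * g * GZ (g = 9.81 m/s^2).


Formula: GZ = GM * sin(theta); RM = disp * g * GZ
Step 1 — GZ = 1.59 * sin(6°) = 1.59 * 0.104528 = 0.1662 m
Step 2 — RM = 31258000 * 9.81 * 0.1662 ≈ 50964000 N·m (5 s.f.)

50964000 N·m


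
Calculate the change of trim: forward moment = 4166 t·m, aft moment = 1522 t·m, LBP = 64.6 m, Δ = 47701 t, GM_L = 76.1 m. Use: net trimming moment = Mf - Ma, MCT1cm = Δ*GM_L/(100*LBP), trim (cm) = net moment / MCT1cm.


Formula: net trimming moment = Mf - Ma; MCT1cm = Δ*GM_L/(100*LBP); trim = net moment / MCT1cm
Step 1 — net trimming moment = 4166 - 1522 = 2644 t·m
Step 2 — MCT1cm = 47701 * 76.1 / (100 * 64.6) = 561.9266 t·m/cm
Step 3 — trim = 2644 / 561.9266 ≈ 4.7052 cm (5 s.f.)

4.7052 cm


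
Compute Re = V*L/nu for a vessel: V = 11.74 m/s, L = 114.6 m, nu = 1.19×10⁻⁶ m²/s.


Formula: Re = V * L / nu
Step 1 — V * L = 11.74 * 114.6 = 1345.404 m^2/s
Step 2 — Re = 1345.404 / 1.19e-6 = 1.13e+09

1.13e+09


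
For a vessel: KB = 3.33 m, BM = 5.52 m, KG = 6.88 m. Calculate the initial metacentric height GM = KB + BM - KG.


Formula: GM = KB + BM - KG
Step 1 — KM = KB + BM = 3.33 + 5.52 = 8.85 m
Step 2 — GM = KM - KG = 8.85 - 6.88 = 1.97 m

1.97 m


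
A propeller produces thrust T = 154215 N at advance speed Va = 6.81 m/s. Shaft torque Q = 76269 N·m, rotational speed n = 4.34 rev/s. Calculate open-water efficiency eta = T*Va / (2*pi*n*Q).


Formula: eta = T * Va / (2 * pi * n * Q)
Step 1 — numerator = T * Va = 154215 * 6.81 = 1050204.15
Step 2 — 2 * pi * n = 2 * pi * 4.34 = 27.269024
Step 3 — denominator = 27.269024 * 76269 = 2079781.19
Step 4 — eta = 1050204.15 / 2079781.19 ≈ 0.50496 (5 s.f.)

0.50496


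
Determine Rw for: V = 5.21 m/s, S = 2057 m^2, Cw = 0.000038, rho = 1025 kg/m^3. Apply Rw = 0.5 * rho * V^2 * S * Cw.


Formula: Rw = 0.5 * rho * V^2 * S * Cw
Step 1 — V^2 = 5.21^2 = 27.1441
Step 2 — 0.5 * rho * V^2 = 0.5 * 1025 * 27.1441 = 13911.35125
Step 3 — Rw = 13911.35125 * 2057 * 0.000038 ≈ 1087.4 N (5 s.f.)

1087.4 N


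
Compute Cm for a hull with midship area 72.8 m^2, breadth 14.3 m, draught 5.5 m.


Formula: Cm = Am / (B * T)
Step 1 — B * T = 14.3 * 5.5 = 78.65 m^2
Step 2 — Cm = 72.8 / 78.65 ≈ 0.92562 (5 s.f.)

0.92562


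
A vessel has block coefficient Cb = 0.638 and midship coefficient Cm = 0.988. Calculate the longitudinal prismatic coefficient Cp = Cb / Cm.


Formula: Cp = Cb / Cm
Substituting: Cp = 0.638 / 0.988
Result: Cp ≈ 0.64575 (5 s.f.)

0.64575


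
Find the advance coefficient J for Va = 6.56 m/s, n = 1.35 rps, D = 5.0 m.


Formula: J = Va / (n * D)
Step 1 — n * D = 1.35 * 5.0 = 6.75
Step 2 — J = 6.56 / 6.75 ≈ 0.97185 (5 s.f.)

0.97185


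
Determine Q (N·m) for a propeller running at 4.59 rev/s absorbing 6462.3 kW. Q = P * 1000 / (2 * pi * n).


Formula: Q = P_W / (2 * pi * n)
Step 1 — P_W = 6462.3 kW * 1000 = 6462300.0 W
Step 2 — 2 * pi * n = 2 * pi * 4.59 = 28.839821
Step 3 — Q = 6462300.0 / 28.839821 ≈ 224080 N·m (5 s.f.)

224080 N·m


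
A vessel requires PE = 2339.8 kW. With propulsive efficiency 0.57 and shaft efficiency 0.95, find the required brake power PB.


Formula: PB = PE / (eta_D * eta_S)
Step 1 — combined efficiency = eta_D * eta_S = 0.57 * 0.95 = 0.5415
Step 2 — PB = 2339.8 / 0.5415 ≈ 4321.0 kW (5 s.f.)

4321.0 kW


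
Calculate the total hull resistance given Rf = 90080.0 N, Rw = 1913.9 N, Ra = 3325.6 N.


Formula: Rt = Rf + Rw + Ra
Substituting: Rt = 90080.0 + 1913.9 + 3325.6
Result: Rt = 95319.5 N

95319.5 N


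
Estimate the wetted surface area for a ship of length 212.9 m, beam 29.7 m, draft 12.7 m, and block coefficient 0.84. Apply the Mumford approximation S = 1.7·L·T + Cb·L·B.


Formula: S = 1.7*L*T + V/T with V = Cb*L*B*T, i.e. S = L * (1.7*T + Cb*B)
Step 1 — 1.7*T = 1.7 * 12.7 = 21.59 m
Step 2 — Cb*B = 0.84 * 29.7 = 24.948 m
Step 3 — 1.7*T + Cb*B = 21.59 + 24.948 = 46.538 m
Step 4 — S = 212.9 * 46.538 ≈ 9907.9 m^2 (5 s.f.)

9907.9 m^2


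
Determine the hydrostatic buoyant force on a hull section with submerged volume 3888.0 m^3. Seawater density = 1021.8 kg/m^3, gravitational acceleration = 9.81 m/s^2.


Formula: Fb = rho * g * V
Substituting: Fb = 1021.8 * 9.81 * 3888.0
Intermediate: 1021.8 * 9.81 = 10023.858
Result: Fb = 10023.858 * 3888.0 ≈ 38973000 N (5 s.f.)

38973000 N


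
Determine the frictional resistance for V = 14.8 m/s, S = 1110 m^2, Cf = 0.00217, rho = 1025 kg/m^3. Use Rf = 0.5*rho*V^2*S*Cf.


Formula: Rf = 0.5 * rho * V^2 * S * Cf
Step 1 — V^2 = 14.8^2 = 219.04
Step 2 — 0.5 * rho * V^2 = 0.5 * 1025 * 219.04 = 112258.0
Step 3 — Rf = 112258.0 * 1110 * 0.00217 ≈ 270400 N (5 s.f.)

270400 N


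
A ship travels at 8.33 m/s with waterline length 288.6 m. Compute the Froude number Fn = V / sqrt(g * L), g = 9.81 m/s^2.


Formula: Fn = V / sqrt(g * L)
Step 1 — g * L = 9.81 * 288.6 = 2831.166
Step 2 — sqrt(g * L) = sqrt(2831.166) = 53.208702
Step 3 — Fn = 8.33 / 53.208702 ≈ 0.15655 (5 s.f.)

0.15655


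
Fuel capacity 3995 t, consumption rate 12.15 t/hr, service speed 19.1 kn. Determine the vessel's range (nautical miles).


Formula: endurance = fuel / rate; range = endurance * speed
Step 1 — endurance = 3995 / 12.15 = 328.8066 hours
Step 2 — range = 328.8066 * 19.1 ≈ 6280.2 nautical miles (5 s.f.)

6280.2 NM


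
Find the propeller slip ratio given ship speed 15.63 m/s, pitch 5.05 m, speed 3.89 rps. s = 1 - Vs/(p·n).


Formula: s = 1 - Vs / (p * n)
Step 1 — p * n = 5.05 * 3.89 = 19.6445
Step 2 — Vs / (p*n) = 15.63 / 19.6445 = 0.795643 (6 d.p.)
Step 3 — s = 1 - 0.795643 = 0.204357

0.204357


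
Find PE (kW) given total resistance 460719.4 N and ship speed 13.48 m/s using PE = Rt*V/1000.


Formula: PE = Rt * V / 1000 (kW)
Step 1 — PE (W) = 460719.4 * 13.48 = 6210497.512 W
Step 2 — PE (kW) = 6210497.512 / 1000 ≈ 6210.5 kW (5 s.f.)

6210.5 kW


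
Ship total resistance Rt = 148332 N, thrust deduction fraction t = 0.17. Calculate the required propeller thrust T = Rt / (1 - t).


Formula: T = Rt / (1 - t)
Step 1 — (1 - t) = 1 - 0.17 = 0.83
Step 2 — T = 148332 / 0.83 ≈ 178710 N (5 s.f.)

178710 N


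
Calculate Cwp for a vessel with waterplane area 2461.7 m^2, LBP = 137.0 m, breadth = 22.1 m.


Formula: Cwp = Aw / (L * B)
Step 1 — L * B = 137.0 * 22.1 = 3027.7 m^2
Step 2 — Cwp = 2461.7 / 3027.7 ≈ 0.81306 (5 s.f.)

0.81306


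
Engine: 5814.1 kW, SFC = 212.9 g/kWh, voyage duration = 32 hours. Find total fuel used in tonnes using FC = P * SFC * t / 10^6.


Formula: FC (tonnes) = P * SFC * t / 1,000,000
Step 1 — P * SFC * t = 5814.1 * 212.9 * 32 = 39610300.48 g
Step 2 — FC (tonnes) = 39610300.48 / 1,000,000 ≈ 39.610 tonnes (5 s.f.)

39.610 tonnes


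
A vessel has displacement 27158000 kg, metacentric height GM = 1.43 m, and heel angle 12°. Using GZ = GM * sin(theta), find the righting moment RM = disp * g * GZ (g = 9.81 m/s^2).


Formula: GZ = GM * sin(theta); RM = disp * g * GZ
Step 1 — GZ = 1.43 * sin(12°) = 1.43 * 0.207912 = 0.297314 m
Step 2 — RM = 27158000 * 9.81 * 0.297314 ≈ 79210000 N·m (5 s.f.)

79210000 N·m


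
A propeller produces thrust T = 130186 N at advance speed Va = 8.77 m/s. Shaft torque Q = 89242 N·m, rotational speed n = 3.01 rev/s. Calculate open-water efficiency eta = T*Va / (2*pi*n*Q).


Formula: eta = T * Va / (2 * pi * n * Q)
Step 1 — numerator = T * Va = 130186 * 8.77 = 1141731.22
Step 2 — 2 * pi * n = 2 * pi * 3.01 = 18.912388
Step 3 — denominator = 18.912388 * 89242 = 1687779.33
Step 4 — eta = 1141731.22 / 1687779.33 ≈ 0.67647 (5 s.f.)

0.67647


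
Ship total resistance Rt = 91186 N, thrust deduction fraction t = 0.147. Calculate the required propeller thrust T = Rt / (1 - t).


Formula: T = Rt / (1 - t)
Step 1 — (1 - t) = 1 - 0.147 = 0.853
Step 2 — T = 91186 / 0.853 ≈ 106900 N (5 s.f.)

106900 N


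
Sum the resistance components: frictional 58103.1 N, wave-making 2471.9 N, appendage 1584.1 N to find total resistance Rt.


Formula: Rt = Rf + Rw + Ra
Substituting: Rt = 58103.1 + 2471.9 + 1584.1
Result: Rt = 62159.1 N

62159.1 N


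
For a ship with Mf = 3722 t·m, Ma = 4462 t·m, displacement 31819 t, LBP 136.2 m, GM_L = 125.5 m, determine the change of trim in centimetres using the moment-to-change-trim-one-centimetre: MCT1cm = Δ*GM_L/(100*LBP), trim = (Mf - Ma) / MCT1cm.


Formula: net trimming moment = Mf - Ma; MCT1cm = Δ*GM_L/(100*LBP); trim = net moment / MCT1cm
Step 1 — net trimming moment = 3722 - 4462 = -740 t·m
Step 2 — MCT1cm = 31819 * 125.5 / (100 * 136.2) = 293.1927 t·m/cm
Step 3 — trim = -740 / 293.1927 ≈ -2.5239 cm (5 s.f.)

-2.5239 cm


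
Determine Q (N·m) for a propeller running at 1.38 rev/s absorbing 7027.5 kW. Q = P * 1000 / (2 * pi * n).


Formula: Q = P_W / (2 * pi * n)
Step 1 — P_W = 7027.5 kW * 1000 = 7027500.0 W
Step 2 — 2 * pi * n = 2 * pi * 1.38 = 8.670796
Step 3 — Q = 7027500.0 / 8.670796 ≈ 810480 N·m (5 s.f.)

810480 N·m


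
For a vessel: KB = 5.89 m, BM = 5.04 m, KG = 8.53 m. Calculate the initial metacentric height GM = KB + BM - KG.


Formula: GM = KB + BM - KG
Step 1 — KM = KB + BM = 5.89 + 5.04 = 10.93 m
Step 2 — GM = KM - KG = 10.93 - 8.53 = 2.4 m

2.4 m


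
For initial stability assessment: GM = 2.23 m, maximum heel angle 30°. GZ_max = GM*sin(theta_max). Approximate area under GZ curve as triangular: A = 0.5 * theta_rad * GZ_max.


Formula: GZ_max = GM * sin(theta); Area = 0.5 * theta_rad * GZ_max
Step 1 — GZ_max = 2.23 * sin(30°) = 2.23 * 0.5 = 1.115 m
Step 2 — theta_rad = 30 * pi/180 = 0.523599 rad
Step 3 — Area = 0.5 * 0.523599 * 1.115 ≈ 0.29191 m·rad (5 s.f.)

0.29191 m·rad


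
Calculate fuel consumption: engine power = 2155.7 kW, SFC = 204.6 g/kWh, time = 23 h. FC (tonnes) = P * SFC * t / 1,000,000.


Formula: FC (tonnes) = P * SFC * t / 1,000,000
Step 1 — P * SFC * t = 2155.7 * 204.6 * 23 = 10144293.06 g
Step 2 — FC (tonnes) = 10144293.06 / 1,000,000 ≈ 10.144 tonnes (5 s.f.)

10.144 tonnes


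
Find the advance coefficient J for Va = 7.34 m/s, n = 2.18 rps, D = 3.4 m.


Formula: J = Va / (n * D)
Step 1 — n * D = 2.18 * 3.4 = 7.412
Step 2 — J = 7.34 / 7.412 ≈ 0.99029 (5 s.f.)

0.99029


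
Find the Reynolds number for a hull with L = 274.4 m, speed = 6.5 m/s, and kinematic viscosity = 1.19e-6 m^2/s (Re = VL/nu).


Formula: Re = V * L / nu
Step 1 — V * L = 6.5 * 274.4 = 1783.6 m^2/s
Step 2 — Re = 1783.6 / 1.19e-6 = 1.50e+09

1.50e+09


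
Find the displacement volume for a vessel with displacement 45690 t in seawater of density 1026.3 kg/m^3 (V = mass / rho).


Formula: V = mass / rho
Step 1 — convert tonnes to kg: 45690 t * 1000 = 45690000 kg
Step 2 — V = 45690000 / 1026.3 ≈ 44519 m^3 (5 s.f.)

44519 m^3


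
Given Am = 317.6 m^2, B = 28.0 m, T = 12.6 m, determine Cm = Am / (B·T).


Formula: Cm = Am / (B * T)
Step 1 — B * T = 28.0 * 12.6 = 352.8 m^2
Step 2 — Cm = 317.6 / 352.8 ≈ 0.90023 (5 s.f.)

0.90023


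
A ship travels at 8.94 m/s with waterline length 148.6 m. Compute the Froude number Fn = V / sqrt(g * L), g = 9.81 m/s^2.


Formula: Fn = V / sqrt(g * L)
Step 1 — g * L = 9.81 * 148.6 = 1457.766
Step 2 — sqrt(g * L) = sqrt(1457.766) = 38.180702
Step 3 — Fn = 8.94 / 38.180702 ≈ 0.23415 (5 s.f.)

0.23415


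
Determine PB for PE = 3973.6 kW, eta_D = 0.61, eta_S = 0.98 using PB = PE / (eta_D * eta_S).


Formula: PB = PE / (eta_D * eta_S)
Step 1 — combined efficiency = eta_D * eta_S = 0.61 * 0.98 = 0.5978
Step 2 — PB = 3973.6 / 0.5978 ≈ 6647.0 kW (5 s.f.)

6647.0 kW


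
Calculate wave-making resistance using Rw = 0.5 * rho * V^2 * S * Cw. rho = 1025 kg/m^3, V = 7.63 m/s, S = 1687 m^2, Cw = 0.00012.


Formula: Rw = 0.5 * rho * V^2 * S * Cw
Step 1 — V^2 = 7.63^2 = 58.2169
Step 2 — 0.5 * rho * V^2 = 0.5 * 1025 * 58.2169 = 29836.16125
Step 3 — Rw = 29836.16125 * 1687 * 0.00012 ≈ 6040.0 N (5 s.f.)

6040.0 N


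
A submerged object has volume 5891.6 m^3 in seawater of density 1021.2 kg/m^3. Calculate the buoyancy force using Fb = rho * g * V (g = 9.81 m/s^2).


Formula: Fb = rho * g * V
Substituting: Fb = 1021.2 * 9.81 * 5891.6
Intermediate: 1021.2 * 9.81 = 10017.972
Result: Fb = 10017.972 * 5891.6 ≈ 59022000 N (5 s.f.)

59022000 N


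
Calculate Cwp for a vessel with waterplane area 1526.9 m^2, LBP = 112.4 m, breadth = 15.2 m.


Formula: Cwp = Aw / (L * B)
Step 1 — L * B = 112.4 * 15.2 = 1708.48 m^2
Step 2 — Cwp = 1526.9 / 1708.48 ≈ 0.89372 (5 s.f.)

0.89372


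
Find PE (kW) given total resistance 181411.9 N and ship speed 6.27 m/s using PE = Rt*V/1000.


Formula: PE = Rt * V / 1000 (kW)
Step 1 — PE (W) = 181411.9 * 6.27 = 1137452.613 W
Step 2 — PE (kW) = 1137452.613 / 1000 ≈ 1137.5 kW (5 s.f.)

1137.5 kW


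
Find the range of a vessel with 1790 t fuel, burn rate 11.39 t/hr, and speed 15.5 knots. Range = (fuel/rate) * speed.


Formula: endurance = fuel / rate; range = endurance * speed
Step 1 — endurance = 1790 / 11.39 = 157.1554 hours
Step 2 — range = 157.1554 * 15.5 ≈ 2435.9 nautical miles (5 s.f.)

2435.9 NM


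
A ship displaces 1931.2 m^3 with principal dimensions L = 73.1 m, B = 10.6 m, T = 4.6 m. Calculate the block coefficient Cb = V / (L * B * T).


Formula: Cb = V / (L * B * T)
Step 1 — L * B * T = 73.1 * 10.6 * 4.6 = 3564.356 m^3
Step 2 — Cb = 1931.2 / 3564.356 ≈ 0.54181 (5 s.f.)

0.54181


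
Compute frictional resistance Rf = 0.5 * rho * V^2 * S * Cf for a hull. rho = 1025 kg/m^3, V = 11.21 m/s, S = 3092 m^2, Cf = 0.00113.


Formula: Rf = 0.5 * rho * V^2 * S * Cf
Step 1 — V^2 = 11.21^2 = 125.6641
Step 2 — 0.5 * rho * V^2 = 0.5 * 1025 * 125.6641 = 64402.85125
Step 3 — Rf = 64402.85125 * 3092 * 0.00113 ≈ 225020 N (5 s.f.)

225020 N


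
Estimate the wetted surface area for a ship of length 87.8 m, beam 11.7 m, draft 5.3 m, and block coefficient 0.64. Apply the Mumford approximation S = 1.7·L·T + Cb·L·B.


Formula: S = 1.7*L*T + V/T with V = Cb*L*B*T, i.e. S = L * (1.7*T + Cb*B)
Step 1 — 1.7*T = 1.7 * 5.3 = 9.01 m
Step 2 — Cb*B = 0.64 * 11.7 = 7.488 m
Step 3 — 1.7*T + Cb*B = 9.01 + 7.488 = 16.498 m
Step 4 — S = 87.8 * 16.498 ≈ 1448.5 m^2 (5 s.f.)

1448.5 m^2


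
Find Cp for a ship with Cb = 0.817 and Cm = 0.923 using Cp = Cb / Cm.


Formula: Cp = Cb / Cm
Substituting: Cp = 0.817 / 0.923
Result: Cp ≈ 0.88516 (5 s.f.)

0.88516


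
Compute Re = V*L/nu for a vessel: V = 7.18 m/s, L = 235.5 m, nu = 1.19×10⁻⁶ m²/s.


Formula: Re = V * L / nu
Step 1 — V * L = 7.18 * 235.5 = 1690.89 m^2/s
Step 2 — Re = 1690.89 / 1.19e-6 = 1.42e+09

1.42e+09


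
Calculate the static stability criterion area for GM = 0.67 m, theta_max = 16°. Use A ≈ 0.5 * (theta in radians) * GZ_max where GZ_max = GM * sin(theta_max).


Formula: GZ_max = GM * sin(theta); Area = 0.5 * theta_rad * GZ_max
Step 1 — GZ_max = 0.67 * sin(16°) = 0.67 * 0.275637 = 0.184677 m
Step 2 — theta_rad = 16 * pi/180 = 0.279253 rad
Step 3 — Area = 0.5 * 0.279253 * 0.184677 ≈ 0.025786 m·rad (5 s.f.)

0.025786 m·rad


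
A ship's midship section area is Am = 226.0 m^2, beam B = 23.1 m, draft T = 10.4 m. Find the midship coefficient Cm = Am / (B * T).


Formula: Cm = Am / (B * T)
Step 1 — B * T = 23.1 * 10.4 = 240.24 m^2
Step 2 — Cm = 226.0 / 240.24 ≈ 0.94073 (5 s.f.)

0.94073


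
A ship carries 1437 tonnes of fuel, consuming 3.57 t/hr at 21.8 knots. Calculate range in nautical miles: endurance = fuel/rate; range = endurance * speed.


Formula: endurance = fuel / rate; range = endurance * speed
Step 1 — endurance = 1437 / 3.57 = 402.521 hours
Step 2 — range = 402.521 * 21.8 ≈ 8775.0 nautical miles (5 s.f.)

8775.0 NM


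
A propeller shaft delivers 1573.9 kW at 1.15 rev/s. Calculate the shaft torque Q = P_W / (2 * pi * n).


Formula: Q = P_W / (2 * pi * n)
Step 1 — P_W = 1573.9 kW * 1000 = 1573900.0 W
Step 2 — 2 * pi * n = 2 * pi * 1.15 = 7.225663
Step 3 — Q = 1573900.0 / 7.225663 ≈ 217820 N·m (5 s.f.)

217820 N·m


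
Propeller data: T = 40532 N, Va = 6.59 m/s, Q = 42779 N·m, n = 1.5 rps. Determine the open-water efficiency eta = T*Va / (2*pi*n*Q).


Formula: eta = T * Va / (2 * pi * n * Q)
Step 1 — numerator = T * Va = 40532 * 6.59 = 267105.88
Step 2 — 2 * pi * n = 2 * pi * 1.5 = 9.424778
Step 3 — denominator = 9.424778 * 42779 = 403182.58
Step 4 — eta = 267105.88 / 403182.58 ≈ 0.66249 (5 s.f.)

0.66249


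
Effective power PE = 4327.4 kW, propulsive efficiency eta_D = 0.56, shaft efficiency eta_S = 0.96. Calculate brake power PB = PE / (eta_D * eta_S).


Formula: PB = PE / (eta_D * eta_S)
Step 1 — combined efficiency = eta_D * eta_S = 0.56 * 0.96 = 0.5376
Step 2 — PB = 4327.4 / 0.5376 ≈ 8049.5 kW (5 s.f.)

8049.5 kW


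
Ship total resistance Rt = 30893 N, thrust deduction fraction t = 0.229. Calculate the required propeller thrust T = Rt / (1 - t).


Formula: T = Rt / (1 - t)
Step 1 — (1 - t) = 1 - 0.229 = 0.771
Step 2 — T = 30893 / 0.771 ≈ 40069 N (5 s.f.)

40069 N


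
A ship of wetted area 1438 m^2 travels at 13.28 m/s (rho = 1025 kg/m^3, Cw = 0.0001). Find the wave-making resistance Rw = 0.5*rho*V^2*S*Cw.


Formula: Rw = 0.5 * rho * V^2 * S * Cw
Step 1 — V^2 = 13.28^2 = 176.3584
Step 2 — 0.5 * rho * V^2 = 0.5 * 1025 * 176.3584 = 90383.68
Step 3 — Rw = 90383.68 * 1438 * 0.0001 ≈ 12997 N (5 s.f.)

12997 N


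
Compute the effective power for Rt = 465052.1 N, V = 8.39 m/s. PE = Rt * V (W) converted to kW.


Formula: PE = Rt * V / 1000 (kW)
Step 1 — PE (W) = 465052.1 * 8.39 = 3901787.119 W
Step 2 — PE (kW) = 3901787.119 / 1000 ≈ 3901.8 kW (5 s.f.)

3901.8 kW


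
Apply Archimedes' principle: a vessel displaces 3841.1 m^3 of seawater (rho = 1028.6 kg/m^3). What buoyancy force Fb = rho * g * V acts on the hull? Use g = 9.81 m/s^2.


Formula: Fb = rho * g * V
Substituting: Fb = 1028.6 * 9.81 * 3841.1
Intermediate: 1028.6 * 9.81 = 10090.566
Result: Fb = 10090.566 * 3841.1 ≈ 38759000 N (5 s.f.)

38759000 N


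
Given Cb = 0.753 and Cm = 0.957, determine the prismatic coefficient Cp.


Formula: Cp = Cb / Cm
Substituting: Cp = 0.753 / 0.957
Result: Cp ≈ 0.78683 (5 s.f.)

0.78683


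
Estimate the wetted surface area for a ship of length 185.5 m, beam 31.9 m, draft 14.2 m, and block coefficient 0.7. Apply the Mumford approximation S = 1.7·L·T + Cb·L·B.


Formula: S = 1.7*L*T + V/T with V = Cb*L*B*T, i.e. S = L * (1.7*T + Cb*B)
Step 1 — 1.7*T = 1.7 * 14.2 = 24.14 m
Step 2 — Cb*B = 0.7 * 31.9 = 22.33 m
Step 3 — 1.7*T + Cb*B = 24.14 + 22.33 = 46.47 m
Step 4 — S = 185.5 * 46.47 ≈ 8620.2 m^2 (5 s.f.)

8620.2 m^2


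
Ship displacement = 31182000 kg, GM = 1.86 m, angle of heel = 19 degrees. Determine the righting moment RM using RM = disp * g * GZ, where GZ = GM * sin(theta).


Formula: GZ = GM * sin(theta); RM = disp * g * GZ
Step 1 — GZ = 1.86 * sin(19°) = 1.86 * 0.325568 = 0.605556 m
Step 2 — RM = 31182000 * 9.81 * 0.605556 ≈ 185240000 N·m (5 s.f.)

185240000 N·m


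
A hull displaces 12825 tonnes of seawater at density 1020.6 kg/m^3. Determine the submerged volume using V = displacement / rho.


Formula: V = mass / rho
Step 1 — convert tonnes to kg: 12825 t * 1000 = 12825000 kg
Step 2 — V = 12825000 / 1020.6 ≈ 12566 m^3 (5 s.f.)

12566 m^3


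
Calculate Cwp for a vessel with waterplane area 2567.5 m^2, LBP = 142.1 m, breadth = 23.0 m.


Formula: Cwp = Aw / (L * B)
Step 1 — L * B = 142.1 * 23.0 = 3268.3 m^2
Step 2 — Cwp = 2567.5 / 3268.3 ≈ 0.78558 (5 s.f.)

0.78558


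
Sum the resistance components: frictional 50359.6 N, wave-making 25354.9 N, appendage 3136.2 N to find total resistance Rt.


Formula: Rt = Rf + Rw + Ra
Substituting: Rt = 50359.6 + 25354.9 + 3136.2
Result: Rt = 78850.7 N

78850.7 N


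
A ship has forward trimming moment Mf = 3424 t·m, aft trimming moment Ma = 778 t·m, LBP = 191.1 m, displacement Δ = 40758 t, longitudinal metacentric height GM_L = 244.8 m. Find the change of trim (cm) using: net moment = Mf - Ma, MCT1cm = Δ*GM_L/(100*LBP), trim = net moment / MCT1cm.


Formula: net trimming moment = Mf - Ma; MCT1cm = Δ*GM_L/(100*LBP); trim = net moment / MCT1cm
Step 1 — net trimming moment = 3424 - 778 = 2646 t·m
Step 2 — MCT1cm = 40758 * 244.8 / (100 * 191.1) = 522.1119 t·m/cm
Step 3 — trim = 2646 / 522.1119 ≈ 5.0679 cm (5 s.f.)

5.0679 cm


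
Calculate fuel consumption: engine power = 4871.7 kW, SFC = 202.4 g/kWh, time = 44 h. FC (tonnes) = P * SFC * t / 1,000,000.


Formula: FC (tonnes) = P * SFC * t / 1,000,000
Step 1 — P * SFC * t = 4871.7 * 202.4 * 44 = 43385411.52 g
Step 2 — FC (tonnes) = 43385411.52 / 1,000,000 ≈ 43.385 tonnes (5 s.f.)

43.385 tonnes


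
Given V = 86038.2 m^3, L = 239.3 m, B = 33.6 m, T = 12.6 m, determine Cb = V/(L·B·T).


Formula: Cb = V / (L * B * T)
Step 1 — L * B * T = 239.3 * 33.6 * 12.6 = 101310.048 m^3
Step 2 — Cb = 86038.2 / 101310.048 ≈ 0.84926 (5 s.f.)

0.84926


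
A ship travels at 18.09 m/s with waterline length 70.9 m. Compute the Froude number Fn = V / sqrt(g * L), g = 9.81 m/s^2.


Formula: Fn = V / sqrt(g * L)
Step 1 — g * L = 9.81 * 70.9 = 695.529
Step 2 — sqrt(g * L) = sqrt(695.529) = 26.372884
Step 3 — Fn = 18.09 / 26.372884 ≈ 0.68593 (5 s.f.)

0.68593


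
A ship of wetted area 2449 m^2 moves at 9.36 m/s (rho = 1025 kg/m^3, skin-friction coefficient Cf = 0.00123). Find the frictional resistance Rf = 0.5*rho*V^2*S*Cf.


Formula: Rf = 0.5 * rho * V^2 * S * Cf
Step 1 — V^2 = 9.36^2 = 87.6096
Step 2 — 0.5 * rho * V^2 = 0.5 * 1025 * 87.6096 = 44899.92
Step 3 — Rf = 44899.92 * 2449 * 0.00123 ≈ 135250 N (5 s.f.)

135250 N


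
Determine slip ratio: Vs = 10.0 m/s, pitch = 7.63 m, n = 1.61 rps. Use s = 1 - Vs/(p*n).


Formula: s = 1 - Vs / (p * n)
Step 1 — p * n = 7.63 * 1.61 = 12.2843
Step 2 — Vs / (p*n) = 10.0 / 12.2843 = 0.814047 (6 d.p.)
Step 3 — s = 1 - 0.814047 = 0.185953

0.185953


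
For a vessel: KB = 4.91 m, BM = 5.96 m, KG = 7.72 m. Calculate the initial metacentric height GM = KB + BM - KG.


Formula: GM = KB + BM - KG
Step 1 — KM = KB + BM = 4.91 + 5.96 = 10.87 m
Step 2 — GM = KM - KG = 10.87 - 7.72 = 3.15 m

3.15 m


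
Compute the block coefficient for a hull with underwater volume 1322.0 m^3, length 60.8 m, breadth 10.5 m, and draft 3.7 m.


Formula: Cb = V / (L * B * T)
Step 1 — L * B * T = 60.8 * 10.5 * 3.7 = 2362.08 m^3
Step 2 — Cb = 1322.0 / 2362.08 ≈ 0.55968 (5 s.f.)

0.55968


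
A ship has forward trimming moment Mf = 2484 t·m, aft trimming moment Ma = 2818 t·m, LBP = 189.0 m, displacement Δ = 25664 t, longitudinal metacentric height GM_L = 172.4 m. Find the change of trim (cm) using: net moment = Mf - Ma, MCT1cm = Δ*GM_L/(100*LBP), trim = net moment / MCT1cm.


Formula: net trimming moment = Mf - Ma; MCT1cm = Δ*GM_L/(100*LBP); trim = net moment / MCT1cm
Step 1 — net trimming moment = 2484 - 2818 = -334 t·m
Step 2 — MCT1cm = 25664 * 172.4 / (100 * 189.0) = 234.0991 t·m/cm
Step 3 — trim = -334 / 234.0991 ≈ -1.4267 cm (5 s.f.)

-1.4267 cm
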